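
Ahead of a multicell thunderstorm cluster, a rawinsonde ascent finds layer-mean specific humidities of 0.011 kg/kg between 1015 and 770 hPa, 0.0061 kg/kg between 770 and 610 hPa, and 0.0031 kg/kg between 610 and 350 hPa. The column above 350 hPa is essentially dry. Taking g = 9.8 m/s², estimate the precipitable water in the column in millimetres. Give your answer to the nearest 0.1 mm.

PW ≈ 45.7 mm

Precipitable water is the column-integrated vapour mass per unit area: PW = (1/g) Σ q̄ Δp, with q in kg/kg and Δp in Pa (1 kg/m² of water = 1 mm).
Layer 1015–770 hPa: Δp = 245 hPa = 24500 Pa, q̄ = 0.011 kg/kg → 0.011 × 24500 / 9.8 = 27.50 mm
Layer 770–610 hPa: Δp = 160 hPa = 16000 Pa, q̄ = 0.0061 kg/kg → 0.0061 × 16000 / 9.8 = 9.96 mm
Layer 610–350 hPa: Δp = 260 hPa = 26000 Pa, q̄ = 0.0031 kg/kg → 0.0031 × 26000 / 9.8 = 8.22 mm
PW = 27.50 + 9.96 + 8.22 = 45.68 ≈ 45.7 mm.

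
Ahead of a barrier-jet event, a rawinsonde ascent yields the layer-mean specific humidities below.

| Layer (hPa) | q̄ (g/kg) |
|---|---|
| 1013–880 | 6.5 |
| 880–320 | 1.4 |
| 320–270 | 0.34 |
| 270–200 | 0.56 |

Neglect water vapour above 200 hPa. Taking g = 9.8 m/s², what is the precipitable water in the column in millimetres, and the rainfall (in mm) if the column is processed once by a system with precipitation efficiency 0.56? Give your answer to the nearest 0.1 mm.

Precipitable water is the column-integrated vapour mass per unit area: PW = (1/g) Σ q̄ Δp, with q in kg/kg and Δp in Pa (1 kg/m² of water = 1 mm).
Layer 1013–880 hPa: Δp = 133 hPa = 13300 Pa, q̄ = 0.0065 kg/kg → 0.0065 × 13300 / 9.8 = 8.82 mm
Layer 880–320 hPa: Δp = 560 hPa = 56000 Pa, q̄ = 0.0014 kg/kg → 0.0014 × 56000 / 9.8 = 8.00 mm
Layer 320–270 hPa: Δp = 50 hPa = 5000 Pa, q̄ = 0.00034 kg/kg → 0.00034 × 5000 / 9.8 = 0.17 mm
Layer 270–200 hPa: Δp = 70 hPa = 7000 Pa, q̄ = 0.00056 kg/kg → 0.00056 × 7000 / 9.8 = 0.40 mm
PW = 8.82 + 8.00 + 0.17 + 0.40 = 17.39 ≈ 17.4 mm.
Rainfall = ε × PW = 0.56 × 17.4 = 9.7 mm.

PW ≈ 17.4 mm; rainfall ≈ 9.7 mm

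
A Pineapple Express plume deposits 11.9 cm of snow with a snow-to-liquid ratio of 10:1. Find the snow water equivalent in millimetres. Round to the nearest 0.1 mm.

SWE = snow depth / ratio = 11.9 cm / 10 = 1.190 cm = 11.9 mm.

SWE ≈ 11.9 mm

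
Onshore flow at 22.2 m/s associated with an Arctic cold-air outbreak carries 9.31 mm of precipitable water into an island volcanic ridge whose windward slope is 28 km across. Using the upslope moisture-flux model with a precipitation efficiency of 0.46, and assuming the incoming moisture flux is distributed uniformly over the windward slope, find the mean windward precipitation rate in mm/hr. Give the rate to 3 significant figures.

Incoming column moisture flux per unit ridge length: F = V × PW = 22.2 × 9.31 = 206.682 mm·m/s.
Spread over the 28 km slope with efficiency ε = 0.46: R = ε·F/W = 0.46 × 206.682 / 28000 m = 3.395e-03 mm/s.
R = 3.395e-03 × 3600 = 12.2 mm/hr.

R ≈ 12.2 mm/hr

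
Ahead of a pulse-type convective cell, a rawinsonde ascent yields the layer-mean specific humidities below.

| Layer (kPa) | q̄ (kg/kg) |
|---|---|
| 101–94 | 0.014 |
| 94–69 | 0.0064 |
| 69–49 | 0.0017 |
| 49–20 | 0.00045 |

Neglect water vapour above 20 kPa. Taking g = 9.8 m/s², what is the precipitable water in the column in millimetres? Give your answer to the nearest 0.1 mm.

Precipitable water is the column-integrated vapour mass per unit area: PW = (1/g) Σ q̄ Δp, with q in kg/kg and Δp in Pa (1 kg/m² of water = 1 mm).
Layer 101–94 kPa: Δp = 70 hPa = 7000 Pa, q̄ = 0.014 kg/kg → 0.014 × 7000 / 9.8 = 10.00 mm
Layer 94–69 kPa: Δp = 250 hPa = 25000 Pa, q̄ = 0.0064 kg/kg → 0.0064 × 25000 / 9.8 = 16.33 mm
Layer 69–49 kPa: Δp = 200 hPa = 20000 Pa, q̄ = 0.0017 kg/kg → 0.0017 × 20000 / 9.8 = 3.47 mm
Layer 49–20 kPa: Δp = 290 hPa = 29000 Pa, q̄ = 0.00045 kg/kg → 0.00045 × 29000 / 9.8 = 1.33 mm
PW = 10.00 + 16.33 + 3.47 + 1.33 = 31.13 ≈ 31.1 mm.

PW ≈ 31.1 mm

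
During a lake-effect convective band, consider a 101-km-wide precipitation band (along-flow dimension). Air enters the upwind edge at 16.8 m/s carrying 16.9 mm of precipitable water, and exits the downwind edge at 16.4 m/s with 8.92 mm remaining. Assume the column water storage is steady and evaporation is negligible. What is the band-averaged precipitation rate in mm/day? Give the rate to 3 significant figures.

R ≈ 118 mm/day

Column moisture flux per unit crosswind length is F = V × PW.
Inflow: F_in = 16.8 × 16.9 = 283.92 mm·m/s
Outflow: F_out = 16.4 × 8.92 = 146.288 mm·m/s
Steady-state rate R = (F_in − F_out)/L = (283.92 − 146.288) / 101000 m = 1.363e-03 mm/s.
R = 1.363e-03 × 3600 × 24 = 118 mm/day.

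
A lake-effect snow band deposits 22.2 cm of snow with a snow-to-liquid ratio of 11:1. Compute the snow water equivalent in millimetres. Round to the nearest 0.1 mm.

SWE = snow depth / ratio = 22.2 cm / 11 = 2.018 cm = 20.2 mm.

SWE ≈ 20.2 mm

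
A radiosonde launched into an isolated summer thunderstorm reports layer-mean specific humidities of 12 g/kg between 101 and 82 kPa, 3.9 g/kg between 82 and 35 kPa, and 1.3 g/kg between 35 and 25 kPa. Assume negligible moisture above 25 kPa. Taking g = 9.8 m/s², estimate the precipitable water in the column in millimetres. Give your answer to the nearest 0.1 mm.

Precipitable water is the column-integrated vapour mass per unit area: PW = (1/g) Σ q̄ Δp, with q in kg/kg and Δp in Pa (1 kg/m² of water = 1 mm).
Layer 101–82 kPa: Δp = 190 hPa = 19000 Pa, q̄ = 0.012 kg/kg → 0.012 × 19000 / 9.8 = 23.27 mm
Layer 82–35 kPa: Δp = 470 hPa = 47000 Pa, q̄ = 0.0039 kg/kg → 0.0039 × 47000 / 9.8 = 18.70 mm
Layer 35–25 kPa: Δp = 100 hPa = 10000 Pa, q̄ = 0.0013 kg/kg → 0.0013 × 10000 / 9.8 = 1.33 mm
PW = 23.27 + 18.70 + 1.33 = 43.30 ≈ 43.3 mm.

PW ≈ 43.3 mm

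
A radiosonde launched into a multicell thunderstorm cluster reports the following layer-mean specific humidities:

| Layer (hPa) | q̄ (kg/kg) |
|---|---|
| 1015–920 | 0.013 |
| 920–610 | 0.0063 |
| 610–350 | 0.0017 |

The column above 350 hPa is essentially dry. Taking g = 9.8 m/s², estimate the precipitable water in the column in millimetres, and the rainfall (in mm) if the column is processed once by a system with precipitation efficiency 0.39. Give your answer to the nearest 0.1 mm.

PW ≈ 37.0 mm; rainfall ≈ 14.4 mm

Precipitable water is the column-integrated vapour mass per unit area: PW = (1/g) Σ q̄ Δp, with q in kg/kg and Δp in Pa (1 kg/m² of water = 1 mm).
Layer 1015–920 hPa: Δp = 95 hPa = 9500 Pa, q̄ = 0.013 kg/kg → 0.013 × 9500 / 9.8 = 12.60 mm
Layer 920–610 hPa: Δp = 310 hPa = 31000 Pa, q̄ = 0.0063 kg/kg → 0.0063 × 31000 / 9.8 = 19.93 mm
Layer 610–350 hPa: Δp = 260 hPa = 26000 Pa, q̄ = 0.0017 kg/kg → 0.0017 × 26000 / 9.8 = 4.51 mm
PW = 12.60 + 19.93 + 4.51 = 37.04 ≈ 37.0 mm.
Rainfall = ε × PW = 0.39 × 37.0 = 14.4 mm.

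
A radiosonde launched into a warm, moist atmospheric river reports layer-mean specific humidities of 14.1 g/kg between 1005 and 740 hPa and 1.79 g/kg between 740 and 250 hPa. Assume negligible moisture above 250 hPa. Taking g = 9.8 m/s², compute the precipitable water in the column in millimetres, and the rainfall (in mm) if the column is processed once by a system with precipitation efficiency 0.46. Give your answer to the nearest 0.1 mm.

Precipitable water is the column-integrated vapour mass per unit area: PW = (1/g) Σ q̄ Δp, with q in kg/kg and Δp in Pa (1 kg/m² of water = 1 mm).
Layer 1005–740 hPa: Δp = 265 hPa = 26500 Pa, q̄ = 0.0141 kg/kg → 0.0141 × 26500 / 9.8 = 38.13 mm
Layer 740–250 hPa: Δp = 490 hPa = 49000 Pa, q̄ = 0.00179 kg/kg → 0.00179 × 49000 / 9.8 = 8.95 mm
PW = 38.13 + 8.95 = 47.08 ≈ 47.1 mm.
Rainfall = ε × PW = 0.46 × 47.1 = 21.7 mm.

PW ≈ 47.1 mm; rainfall ≈ 21.7 mm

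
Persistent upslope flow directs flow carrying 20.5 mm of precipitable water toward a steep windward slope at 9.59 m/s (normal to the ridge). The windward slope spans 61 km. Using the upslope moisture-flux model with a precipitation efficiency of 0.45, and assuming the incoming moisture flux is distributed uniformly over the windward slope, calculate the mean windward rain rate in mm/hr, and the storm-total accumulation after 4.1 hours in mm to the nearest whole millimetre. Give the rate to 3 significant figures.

R ≈ 5.22 mm/hr; total ≈ 21 mm

Incoming column moisture flux per unit ridge length: F = V × PW = 9.59 × 20.5 = 196.595 mm·m/s.
Spread over the 61 km slope with efficiency ε = 0.45: R = ε·F/W = 0.45 × 196.595 / 61000 m = 1.450e-03 mm/s.
R = 1.450e-03 × 3600 = 5.22 mm/hr.
Over 4.1 h: total = 5.22 × 4.1 = 21.402 ≈ 21 mm.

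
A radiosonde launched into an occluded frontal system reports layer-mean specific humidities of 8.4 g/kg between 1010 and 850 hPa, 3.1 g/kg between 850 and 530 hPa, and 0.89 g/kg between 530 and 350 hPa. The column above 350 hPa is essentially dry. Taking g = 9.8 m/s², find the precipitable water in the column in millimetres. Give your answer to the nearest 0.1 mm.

PW ≈ 25.5 mm

Precipitable water is the column-integrated vapour mass per unit area: PW = (1/g) Σ q̄ Δp, with q in kg/kg and Δp in Pa (1 kg/m² of water = 1 mm).
Layer 1010–850 hPa: Δp = 160 hPa = 16000 Pa, q̄ = 0.0084 kg/kg → 0.0084 × 16000 / 9.8 = 13.71 mm
Layer 850–530 hPa: Δp = 320 hPa = 32000 Pa, q̄ = 0.0031 kg/kg → 0.0031 × 32000 / 9.8 = 10.12 mm
Layer 530–350 hPa: Δp = 180 hPa = 18000 Pa, q̄ = 0.00089 kg/kg → 0.00089 × 18000 / 9.8 = 1.63 mm
PW = 13.71 + 10.12 + 1.63 = 25.46 ≈ 25.5 mm.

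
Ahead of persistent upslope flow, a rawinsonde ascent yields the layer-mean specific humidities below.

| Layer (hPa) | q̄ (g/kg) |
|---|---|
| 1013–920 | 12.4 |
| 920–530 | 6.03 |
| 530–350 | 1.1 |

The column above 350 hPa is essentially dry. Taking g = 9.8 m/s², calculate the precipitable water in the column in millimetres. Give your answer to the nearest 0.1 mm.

PW ≈ 37.8 mm

Precipitable water is the column-integrated vapour mass per unit area: PW = (1/g) Σ q̄ Δp, with q in kg/kg and Δp in Pa (1 kg/m² of water = 1 mm).
Layer 1013–920 hPa: Δp = 93 hPa = 9300 Pa, q̄ = 0.0124 kg/kg → 0.0124 × 9300 / 9.8 = 11.77 mm
Layer 920–530 hPa: Δp = 390 hPa = 39000 Pa, q̄ = 0.00603 kg/kg → 0.00603 × 39000 / 9.8 = 24.00 mm
Layer 530–350 hPa: Δp = 180 hPa = 18000 Pa, q̄ = 0.0011 kg/kg → 0.0011 × 18000 / 9.8 = 2.02 mm
PW = 11.77 + 24.00 + 2.02 = 37.79 ≈ 37.8 mm.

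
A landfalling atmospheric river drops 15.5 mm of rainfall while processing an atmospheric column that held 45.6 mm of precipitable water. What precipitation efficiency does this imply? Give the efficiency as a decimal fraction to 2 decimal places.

ε ≈ 0.34

ε = rainfall / PW = 15.5 / 45.6 = 0.34.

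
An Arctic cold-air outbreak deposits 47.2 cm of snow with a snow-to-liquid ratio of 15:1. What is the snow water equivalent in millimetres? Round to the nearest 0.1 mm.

SWE = snow depth / ratio = 47.2 cm / 15 = 3.147 cm = 31.5 mm.

SWE ≈ 31.5 mm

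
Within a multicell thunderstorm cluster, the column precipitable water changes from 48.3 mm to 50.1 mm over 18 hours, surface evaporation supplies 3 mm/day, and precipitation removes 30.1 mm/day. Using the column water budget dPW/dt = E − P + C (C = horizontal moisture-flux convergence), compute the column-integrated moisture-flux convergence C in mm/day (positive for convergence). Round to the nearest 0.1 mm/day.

C ≈ 29.5 mm/day

dPW/dt = (50.1 − 48.3) mm / (18/24 day) = +2.400 mm/day.
C = dPW/dt − E + P = (+2.400) − 3 + 30.1 = 29.5 mm/day.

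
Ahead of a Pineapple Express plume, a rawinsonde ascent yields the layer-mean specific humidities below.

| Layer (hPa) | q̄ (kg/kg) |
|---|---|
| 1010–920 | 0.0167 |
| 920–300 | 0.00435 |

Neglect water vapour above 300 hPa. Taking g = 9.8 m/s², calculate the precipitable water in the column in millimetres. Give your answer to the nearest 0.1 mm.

PW ≈ 42.9 mm

Precipitable water is the column-integrated vapour mass per unit area: PW = (1/g) Σ q̄ Δp, with q in kg/kg and Δp in Pa (1 kg/m² of water = 1 mm).
Layer 1010–920 hPa: Δp = 90 hPa = 9000 Pa, q̄ = 0.0167 kg/kg → 0.0167 × 9000 / 9.8 = 15.34 mm
Layer 920–300 hPa: Δp = 620 hPa = 62000 Pa, q̄ = 0.00435 kg/kg → 0.00435 × 62000 / 9.8 = 27.52 mm
PW = 15.34 + 27.52 = 42.86 ≈ 42.9 mm.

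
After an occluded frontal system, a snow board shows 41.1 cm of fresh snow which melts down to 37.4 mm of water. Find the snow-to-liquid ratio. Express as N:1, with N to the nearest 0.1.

Ratio = snow depth / SWE = 411 mm / 37.4 mm = 11.0, i.e. 11.0:1.

ratio ≈ 11.0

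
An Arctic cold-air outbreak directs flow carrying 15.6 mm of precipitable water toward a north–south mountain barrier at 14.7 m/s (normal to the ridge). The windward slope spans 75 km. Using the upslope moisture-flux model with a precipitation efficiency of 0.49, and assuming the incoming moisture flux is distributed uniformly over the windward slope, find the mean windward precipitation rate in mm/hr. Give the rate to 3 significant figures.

R ≈ 5.39 mm/hr

Incoming column moisture flux per unit ridge length: F = V × PW = 14.7 × 15.6 = 229.32 mm·m/s.
Spread over the 75 km slope with efficiency ε = 0.49: R = ε·F/W = 0.49 × 229.32 / 75000 m = 1.498e-03 mm/s.
R = 1.498e-03 × 3600 = 5.39 mm/hr.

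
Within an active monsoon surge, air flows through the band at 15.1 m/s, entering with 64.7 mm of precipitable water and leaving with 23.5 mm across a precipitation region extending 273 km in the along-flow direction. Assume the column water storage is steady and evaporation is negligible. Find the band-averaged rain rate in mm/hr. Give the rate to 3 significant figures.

Column moisture flux per unit crosswind length is F = V × PW.
Inflow: F_in = 15.1 × 64.7 = 976.97 mm·m/s
Outflow: F_out = 15.1 × 23.5 = 354.85 mm·m/s
Steady-state rate R = (F_in − F_out)/L = (976.97 − 354.85) / 273000 m = 2.279e-03 mm/s.
R = 2.279e-03 × 3600 = 8.20 mm/hr.

R ≈ 8.20 mm/hr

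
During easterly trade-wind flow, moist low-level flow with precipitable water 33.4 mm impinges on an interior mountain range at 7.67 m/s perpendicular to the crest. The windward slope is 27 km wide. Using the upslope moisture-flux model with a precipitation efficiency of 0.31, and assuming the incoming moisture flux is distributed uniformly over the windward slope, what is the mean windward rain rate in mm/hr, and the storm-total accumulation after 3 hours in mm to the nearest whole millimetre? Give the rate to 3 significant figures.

Incoming column moisture flux per unit ridge length: F = V × PW = 7.67 × 33.4 = 256.178 mm·m/s.
Spread over the 27 km slope with efficiency ε = 0.31: R = ε·F/W = 0.31 × 256.178 / 27000 m = 2.941e-03 mm/s.
R = 2.941e-03 × 3600 = 10.6 mm/hr.
Over 3 h: total = 10.6 × 3 = 31.8 ≈ 32 mm.

R ≈ 10.6 mm/hr; total ≈ 32 mm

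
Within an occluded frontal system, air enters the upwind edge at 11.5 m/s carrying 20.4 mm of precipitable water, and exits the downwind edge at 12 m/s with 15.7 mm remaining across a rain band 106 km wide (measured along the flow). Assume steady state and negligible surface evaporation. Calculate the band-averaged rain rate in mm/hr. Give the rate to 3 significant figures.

Column moisture flux per unit crosswind length is F = V × PW.
Inflow: F_in = 11.5 × 20.4 = 234.6 mm·m/s
Outflow: F_out = 12 × 15.7 = 188.4 mm·m/s
Steady-state rate R = (F_in − F_out)/L = (234.6 − 188.4) / 106000 m = 4.358e-04 mm/s.
R = 4.358e-04 × 3600 = 1.57 mm/hr.

R ≈ 1.57 mm/hr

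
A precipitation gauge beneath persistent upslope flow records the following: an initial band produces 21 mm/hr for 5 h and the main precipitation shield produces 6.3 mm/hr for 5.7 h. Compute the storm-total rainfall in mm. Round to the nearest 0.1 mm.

total ≈ 140.9 mm

Total = Σ Rᵢ Δtᵢ = 21 × 5 + 6.3 × 5.7
      = 105 + 35.91 = 140.9 mm.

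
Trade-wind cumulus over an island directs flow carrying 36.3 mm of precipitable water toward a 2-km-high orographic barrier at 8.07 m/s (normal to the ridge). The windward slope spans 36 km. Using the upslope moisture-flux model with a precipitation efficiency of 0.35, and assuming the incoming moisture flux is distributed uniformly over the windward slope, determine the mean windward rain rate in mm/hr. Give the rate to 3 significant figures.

R ≈ 10.3 mm/hr

Incoming column moisture flux per unit ridge length: F = V × PW = 8.07 × 36.3 = 292.941 mm·m/s.
Spread over the 36 km slope with efficiency ε = 0.35: R = ε·F/W = 0.35 × 292.941 / 36000 m = 2.848e-03 mm/s.
R = 2.848e-03 × 3600 = 10.3 mm/hr.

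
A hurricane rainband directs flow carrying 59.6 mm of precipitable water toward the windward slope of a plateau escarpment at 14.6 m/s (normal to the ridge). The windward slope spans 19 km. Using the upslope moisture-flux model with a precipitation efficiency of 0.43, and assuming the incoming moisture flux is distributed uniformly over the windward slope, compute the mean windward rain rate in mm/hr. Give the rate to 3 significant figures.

R ≈ 70.9 mm/hr

Incoming column moisture flux per unit ridge length: F = V × PW = 14.6 × 59.6 = 870.16 mm·m/s.
Spread over the 19 km slope with efficiency ε = 0.43: R = ε·F/W = 0.43 × 870.16 / 19000 m = 1.969e-02 mm/s.
R = 1.969e-02 × 3600 = 70.9 mm/hr.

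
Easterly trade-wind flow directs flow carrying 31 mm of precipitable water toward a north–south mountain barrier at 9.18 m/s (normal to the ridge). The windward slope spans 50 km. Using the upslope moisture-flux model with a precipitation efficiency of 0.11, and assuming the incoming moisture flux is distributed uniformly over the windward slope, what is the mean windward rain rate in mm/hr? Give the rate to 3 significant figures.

Incoming column moisture flux per unit ridge length: F = V × PW = 9.18 × 31 = 284.58 mm·m/s.
Spread over the 50 km slope with efficiency ε = 0.11: R = ε·F/W = 0.11 × 284.58 / 50000 m = 6.261e-04 mm/s.
R = 6.261e-04 × 3600 = 2.25 mm/hr.

R ≈ 2.25 mm/hr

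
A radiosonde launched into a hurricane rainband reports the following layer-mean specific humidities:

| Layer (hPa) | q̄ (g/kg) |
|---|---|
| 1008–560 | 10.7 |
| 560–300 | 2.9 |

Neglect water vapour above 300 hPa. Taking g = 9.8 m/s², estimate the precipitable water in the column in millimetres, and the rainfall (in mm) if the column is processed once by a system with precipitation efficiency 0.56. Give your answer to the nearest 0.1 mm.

Precipitable water is the column-integrated vapour mass per unit area: PW = (1/g) Σ q̄ Δp, with q in kg/kg and Δp in Pa (1 kg/m² of water = 1 mm).
Layer 1008–560 hPa: Δp = 448 hPa = 44800 Pa, q̄ = 0.0107 kg/kg → 0.0107 × 44800 / 9.8 = 48.91 mm
Layer 560–300 hPa: Δp = 260 hPa = 26000 Pa, q̄ = 0.0029 kg/kg → 0.0029 × 26000 / 9.8 = 7.69 mm
PW = 48.91 + 7.69 = 56.60 ≈ 56.6 mm.
Rainfall = ε × PW = 0.56 × 56.6 = 31.7 mm.

PW ≈ 56.6 mm; rainfall ≈ 31.7 mm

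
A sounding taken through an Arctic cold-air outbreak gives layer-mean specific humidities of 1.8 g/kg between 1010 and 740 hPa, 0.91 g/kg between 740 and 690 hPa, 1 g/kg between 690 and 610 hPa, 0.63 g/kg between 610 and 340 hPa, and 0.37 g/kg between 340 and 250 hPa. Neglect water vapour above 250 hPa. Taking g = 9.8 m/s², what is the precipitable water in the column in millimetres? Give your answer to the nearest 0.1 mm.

PW ≈ 8.3 mm

Precipitable water is the column-integrated vapour mass per unit area: PW = (1/g) Σ q̄ Δp, with q in kg/kg and Δp in Pa (1 kg/m² of water = 1 mm).
Layer 1010–740 hPa: Δp = 270 hPa = 27000 Pa, q̄ = 0.0018 kg/kg → 0.0018 × 27000 / 9.8 = 4.96 mm
Layer 740–690 hPa: Δp = 50 hPa = 5000 Pa, q̄ = 0.00091 kg/kg → 0.00091 × 5000 / 9.8 = 0.46 mm
Layer 690–610 hPa: Δp = 80 hPa = 8000 Pa, q̄ = 0.001 kg/kg → 0.001 × 8000 / 9.8 = 0.82 mm
Layer 610–340 hPa: Δp = 270 hPa = 27000 Pa, q̄ = 0.00063 kg/kg → 0.00063 × 27000 / 9.8 = 1.74 mm
Layer 340–250 hPa: Δp = 90 hPa = 9000 Pa, q̄ = 0.00037 kg/kg → 0.00037 × 9000 / 9.8 = 0.34 mm
PW = 4.96 + 0.46 + 0.82 + 1.74 + 0.34 = 8.32 ≈ 8.3 mm.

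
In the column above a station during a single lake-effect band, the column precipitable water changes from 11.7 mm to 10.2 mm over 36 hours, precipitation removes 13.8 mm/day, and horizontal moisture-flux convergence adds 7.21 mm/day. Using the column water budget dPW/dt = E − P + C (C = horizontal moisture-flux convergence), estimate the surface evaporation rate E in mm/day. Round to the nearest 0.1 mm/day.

E ≈ 5.6 mm/day

dPW/dt = (10.2 − 11.7) mm / (36/24 day) = -1.000 mm/day.
E = dPW/dt + P − C = (-1.000) + 13.8 − (7.21) = 5.6 mm/day.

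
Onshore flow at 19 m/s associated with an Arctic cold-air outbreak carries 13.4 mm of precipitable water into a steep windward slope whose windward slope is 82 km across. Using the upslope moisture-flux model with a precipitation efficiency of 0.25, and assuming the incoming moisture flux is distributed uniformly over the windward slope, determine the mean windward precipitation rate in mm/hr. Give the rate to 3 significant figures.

R ≈ 2.79 mm/hr

Incoming column moisture flux per unit ridge length: F = V × PW = 19 × 13.4 = 254.6 mm·m/s.
Spread over the 82 km slope with efficiency ε = 0.25: R = ε·F/W = 0.25 × 254.6 / 82000 m = 7.762e-04 mm/s.
R = 7.762e-04 × 3600 = 2.79 mm/hr.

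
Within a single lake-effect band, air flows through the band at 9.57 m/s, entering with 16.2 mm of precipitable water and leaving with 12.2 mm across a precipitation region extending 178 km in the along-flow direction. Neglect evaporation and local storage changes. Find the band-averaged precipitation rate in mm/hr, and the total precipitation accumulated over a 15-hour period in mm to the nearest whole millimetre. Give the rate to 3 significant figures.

Column moisture flux per unit crosswind length is F = V × PW.
Inflow: F_in = 9.57 × 16.2 = 155.034 mm·m/s
Outflow: F_out = 9.57 × 12.2 = 116.754 mm·m/s
Steady-state rate R = (F_in − F_out)/L = (155.034 − 116.754) / 178000 m = 2.151e-04 mm/s.
R = 2.151e-04 × 3600 = 0.774 mm/hr.
Over 15 h: total = 0.774 × 15 = 11.61 ≈ 12 mm.

R ≈ 0.774 mm/hr; total ≈ 12 mm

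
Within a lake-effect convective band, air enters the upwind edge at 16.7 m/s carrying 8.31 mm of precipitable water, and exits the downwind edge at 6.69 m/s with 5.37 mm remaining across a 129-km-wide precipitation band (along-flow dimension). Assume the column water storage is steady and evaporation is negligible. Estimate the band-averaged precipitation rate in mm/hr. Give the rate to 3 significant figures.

R ≈ 2.87 mm/hr

Column moisture flux per unit crosswind length is F = V × PW.
Inflow: F_in = 16.7 × 8.31 = 138.777 mm·m/s
Outflow: F_out = 6.69 × 5.37 = 35.9253 mm·m/s
Steady-state rate R = (F_in − F_out)/L = (138.777 − 35.9253) / 129000 m = 7.973e-04 mm/s.
R = 7.973e-04 × 3600 = 2.87 mm/hr.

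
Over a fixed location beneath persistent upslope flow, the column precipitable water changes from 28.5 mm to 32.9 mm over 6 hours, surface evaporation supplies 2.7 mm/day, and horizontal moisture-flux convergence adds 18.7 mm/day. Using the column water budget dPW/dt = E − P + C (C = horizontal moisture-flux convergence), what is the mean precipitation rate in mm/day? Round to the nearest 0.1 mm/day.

dPW/dt = (32.9 − 28.5) mm / (6/24 day) = +17.600 mm/day.
P = E + C − dPW/dt = 2.7 + (18.7) − (+17.600) = 3.8 mm/day.

P ≈ 3.8 mm/day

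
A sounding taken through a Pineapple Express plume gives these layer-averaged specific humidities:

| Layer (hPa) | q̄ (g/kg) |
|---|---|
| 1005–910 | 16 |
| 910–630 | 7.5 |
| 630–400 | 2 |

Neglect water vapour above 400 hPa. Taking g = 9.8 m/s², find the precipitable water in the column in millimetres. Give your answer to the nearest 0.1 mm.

PW ≈ 41.6 mm

Precipitable water is the column-integrated vapour mass per unit area: PW = (1/g) Σ q̄ Δp, with q in kg/kg and Δp in Pa (1 kg/m² of water = 1 mm).
Layer 1005–910 hPa: Δp = 95 hPa = 9500 Pa, q̄ = 0.016 kg/kg → 0.016 × 9500 / 9.8 = 15.51 mm
Layer 910–630 hPa: Δp = 280 hPa = 28000 Pa, q̄ = 0.0075 kg/kg → 0.0075 × 28000 / 9.8 = 21.43 mm
Layer 630–400 hPa: Δp = 230 hPa = 23000 Pa, q̄ = 0.002 kg/kg → 0.002 × 23000 / 9.8 = 4.69 mm
PW = 15.51 + 21.43 + 4.69 = 41.63 ≈ 41.6 mm.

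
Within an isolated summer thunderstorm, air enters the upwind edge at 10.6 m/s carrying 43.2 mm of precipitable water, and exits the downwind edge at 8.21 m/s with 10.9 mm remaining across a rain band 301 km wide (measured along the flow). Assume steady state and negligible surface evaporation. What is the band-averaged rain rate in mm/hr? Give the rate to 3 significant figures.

Column moisture flux per unit crosswind length is F = V × PW.
Inflow: F_in = 10.6 × 43.2 = 457.92 mm·m/s
Outflow: F_out = 8.21 × 10.9 = 89.489 mm·m/s
Steady-state rate R = (F_in − F_out)/L = (457.92 − 89.489) / 301000 m = 1.224e-03 mm/s.
R = 1.224e-03 × 3600 = 4.41 mm/hr.

R ≈ 4.41 mm/hr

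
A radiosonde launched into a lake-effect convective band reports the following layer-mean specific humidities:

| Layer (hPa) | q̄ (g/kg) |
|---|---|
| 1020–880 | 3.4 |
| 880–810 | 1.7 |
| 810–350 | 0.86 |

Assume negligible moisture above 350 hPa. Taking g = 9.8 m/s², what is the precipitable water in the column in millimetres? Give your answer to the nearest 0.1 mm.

Precipitable water is the column-integrated vapour mass per unit area: PW = (1/g) Σ q̄ Δp, with q in kg/kg and Δp in Pa (1 kg/m² of water = 1 mm).
Layer 1020–880 hPa: Δp = 140 hPa = 14000 Pa, q̄ = 0.0034 kg/kg → 0.0034 × 14000 / 9.8 = 4.86 mm
Layer 880–810 hPa: Δp = 70 hPa = 7000 Pa, q̄ = 0.0017 kg/kg → 0.0017 × 7000 / 9.8 = 1.21 mm
Layer 810–350 hPa: Δp = 460 hPa = 46000 Pa, q̄ = 0.00086 kg/kg → 0.00086 × 46000 / 9.8 = 4.04 mm
PW = 4.86 + 1.21 + 4.04 = 10.11 ≈ 10.1 mm.

PW ≈ 10.1 mm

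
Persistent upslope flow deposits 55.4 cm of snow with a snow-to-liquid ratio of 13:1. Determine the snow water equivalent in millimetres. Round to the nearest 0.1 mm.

SWE ≈ 42.6 mm

SWE = snow depth / ratio = 55.4 cm / 13 = 4.262 cm = 42.6 mm.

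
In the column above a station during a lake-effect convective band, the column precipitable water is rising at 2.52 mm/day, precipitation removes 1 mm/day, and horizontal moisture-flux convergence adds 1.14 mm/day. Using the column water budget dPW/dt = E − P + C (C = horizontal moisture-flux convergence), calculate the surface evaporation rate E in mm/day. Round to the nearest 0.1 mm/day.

dPW/dt = +2.52 mm/day.
E = dPW/dt + P − C = (+2.52) + 1 − (1.14) = 2.4 mm/day.

E ≈ 2.4 mm/day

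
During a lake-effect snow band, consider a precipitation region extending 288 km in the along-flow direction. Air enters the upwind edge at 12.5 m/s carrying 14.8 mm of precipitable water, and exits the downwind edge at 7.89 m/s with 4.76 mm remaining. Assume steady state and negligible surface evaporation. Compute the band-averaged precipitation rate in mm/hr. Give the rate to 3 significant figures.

R ≈ 1.84 mm/hr

Column moisture flux per unit crosswind length is F = V × PW.
Inflow: F_in = 12.5 × 14.8 = 185 mm·m/s
Outflow: F_out = 7.89 × 4.76 = 37.5564 mm·m/s
Steady-state rate R = (F_in − F_out)/L = (185 − 37.5564) / 288000 m = 5.120e-04 mm/s.
R = 5.120e-04 × 3600 = 1.84 mm/hr.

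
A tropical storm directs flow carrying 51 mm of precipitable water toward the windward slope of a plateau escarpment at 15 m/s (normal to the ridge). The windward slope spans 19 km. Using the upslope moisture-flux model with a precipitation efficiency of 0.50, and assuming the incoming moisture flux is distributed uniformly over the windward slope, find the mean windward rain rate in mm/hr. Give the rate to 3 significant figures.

R ≈ 72.5 mm/hr

Incoming column moisture flux per unit ridge length: F = V × PW = 15 × 51 = 765 mm·m/s.
Spread over the 19 km slope with efficiency ε = 0.50: R = ε·F/W = 0.50 × 765 / 19000 m = 2.013e-02 mm/s.
R = 2.013e-02 × 3600 = 72.5 mm/hr.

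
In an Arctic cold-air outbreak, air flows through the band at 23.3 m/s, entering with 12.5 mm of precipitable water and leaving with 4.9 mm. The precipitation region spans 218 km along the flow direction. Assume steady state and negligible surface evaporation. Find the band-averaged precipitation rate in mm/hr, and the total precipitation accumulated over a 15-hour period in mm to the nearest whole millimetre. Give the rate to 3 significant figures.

R ≈ 2.92 mm/hr; total ≈ 44 mm

Column moisture flux per unit crosswind length is F = V × PW.
Inflow: F_in = 23.3 × 12.5 = 291.25 mm·m/s
Outflow: F_out = 23.3 × 4.9 = 114.17 mm·m/s
Steady-state rate R = (F_in − F_out)/L = (291.25 − 114.17) / 218000 m = 8.123e-04 mm/s.
R = 8.123e-04 × 3600 = 2.92 mm/hr.
Over 15 h: total = 2.92 × 15 = 43.8 ≈ 44 mm.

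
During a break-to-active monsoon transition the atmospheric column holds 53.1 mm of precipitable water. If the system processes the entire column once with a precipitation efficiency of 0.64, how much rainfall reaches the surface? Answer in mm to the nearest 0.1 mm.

rainfall ≈ 34.0 mm

Rainfall = ε × PW = 0.64 × 53.1 = 34.0 mm.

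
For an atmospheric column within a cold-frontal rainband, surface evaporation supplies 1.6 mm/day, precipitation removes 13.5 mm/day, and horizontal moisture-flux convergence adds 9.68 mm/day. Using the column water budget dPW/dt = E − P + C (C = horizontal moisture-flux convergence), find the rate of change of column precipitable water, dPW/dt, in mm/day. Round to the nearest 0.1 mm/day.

dPW/dt ≈ -2.2 mm/day

dPW/dt = E − P + C = 1.6 − 13.5 + (9.68) = -2.2 mm/day.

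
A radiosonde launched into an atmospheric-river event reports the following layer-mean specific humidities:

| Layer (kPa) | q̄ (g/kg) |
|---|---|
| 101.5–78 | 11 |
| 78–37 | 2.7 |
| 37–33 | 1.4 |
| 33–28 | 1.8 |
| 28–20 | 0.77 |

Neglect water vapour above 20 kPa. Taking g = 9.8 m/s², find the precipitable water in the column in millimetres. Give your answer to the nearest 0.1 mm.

Precipitable water is the column-integrated vapour mass per unit area: PW = (1/g) Σ q̄ Δp, with q in kg/kg and Δp in Pa (1 kg/m² of water = 1 mm).
Layer 101.5–78 kPa: Δp = 235 hPa = 23500 Pa, q̄ = 0.011 kg/kg → 0.011 × 23500 / 9.8 = 26.38 mm
Layer 78–37 kPa: Δp = 410 hPa = 41000 Pa, q̄ = 0.0027 kg/kg → 0.0027 × 41000 / 9.8 = 11.30 mm
Layer 37–33 kPa: Δp = 40 hPa = 4000 Pa, q̄ = 0.0014 kg/kg → 0.0014 × 4000 / 9.8 = 0.57 mm
Layer 33–28 kPa: Δp = 50 hPa = 5000 Pa, q̄ = 0.0018 kg/kg → 0.0018 × 5000 / 9.8 = 0.92 mm
Layer 28–20 kPa: Δp = 80 hPa = 8000 Pa, q̄ = 0.00077 kg/kg → 0.00077 × 8000 / 9.8 = 0.63 mm
PW = 26.38 + 11.30 + 0.57 + 0.92 + 0.63 = 39.80 ≈ 39.8 mm.

PW ≈ 39.8 mm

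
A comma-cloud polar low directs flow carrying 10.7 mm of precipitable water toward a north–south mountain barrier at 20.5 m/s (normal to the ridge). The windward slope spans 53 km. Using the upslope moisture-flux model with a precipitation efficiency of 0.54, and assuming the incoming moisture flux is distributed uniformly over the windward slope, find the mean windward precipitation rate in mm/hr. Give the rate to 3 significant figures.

R ≈ 8.05 mm/hr

Incoming column moisture flux per unit ridge length: F = V × PW = 20.5 × 10.7 = 219.35 mm·m/s.
Spread over the 53 km slope with efficiency ε = 0.54: R = ε·F/W = 0.54 × 219.35 / 53000 m = 2.235e-03 mm/s.
R = 2.235e-03 × 3600 = 8.05 mm/hr.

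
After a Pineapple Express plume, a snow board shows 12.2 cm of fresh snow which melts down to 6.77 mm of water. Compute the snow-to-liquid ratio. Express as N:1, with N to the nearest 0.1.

Ratio = snow depth / SWE = 122 mm / 6.77 mm = 18.0, i.e. 18.0:1.

ratio ≈ 18.0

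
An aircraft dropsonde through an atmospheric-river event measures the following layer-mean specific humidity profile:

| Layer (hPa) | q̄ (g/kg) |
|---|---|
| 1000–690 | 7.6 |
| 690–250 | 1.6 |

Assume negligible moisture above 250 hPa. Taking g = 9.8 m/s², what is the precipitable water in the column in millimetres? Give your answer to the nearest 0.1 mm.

PW ≈ 31.2 mm

Precipitable water is the column-integrated vapour mass per unit area: PW = (1/g) Σ q̄ Δp, with q in kg/kg and Δp in Pa (1 kg/m² of water = 1 mm).
Layer 1000–690 hPa: Δp = 310 hPa = 31000 Pa, q̄ = 0.0076 kg/kg → 0.0076 × 31000 / 9.8 = 24.04 mm
Layer 690–250 hPa: Δp = 440 hPa = 44000 Pa, q̄ = 0.0016 kg/kg → 0.0016 × 44000 / 9.8 = 7.18 mm
PW = 24.04 + 7.18 = 31.22 ≈ 31.2 mm.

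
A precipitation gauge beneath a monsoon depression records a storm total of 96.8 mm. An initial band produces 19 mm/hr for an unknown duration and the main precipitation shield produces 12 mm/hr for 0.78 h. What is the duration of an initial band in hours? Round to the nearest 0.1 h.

duration ≈ 4.6 h

Known phases: 12 × 0.78 = 9.36 mm.
Remaining depth = 96.8 − 9.36 = 87.44 mm.
Duration = 87.44 / 19 = 4.6 h.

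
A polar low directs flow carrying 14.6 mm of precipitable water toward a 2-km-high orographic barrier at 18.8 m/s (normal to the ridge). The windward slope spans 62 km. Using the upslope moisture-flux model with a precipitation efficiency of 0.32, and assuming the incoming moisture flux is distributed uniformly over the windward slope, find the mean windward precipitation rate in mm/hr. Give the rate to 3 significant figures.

R ≈ 5.10 mm/hr

Incoming column moisture flux per unit ridge length: F = V × PW = 18.8 × 14.6 = 274.48 mm·m/s.
Spread over the 62 km slope with efficiency ε = 0.32: R = ε·F/W = 0.32 × 274.48 / 62000 m = 1.417e-03 mm/s.
R = 1.417e-03 × 3600 = 5.10 mm/hr.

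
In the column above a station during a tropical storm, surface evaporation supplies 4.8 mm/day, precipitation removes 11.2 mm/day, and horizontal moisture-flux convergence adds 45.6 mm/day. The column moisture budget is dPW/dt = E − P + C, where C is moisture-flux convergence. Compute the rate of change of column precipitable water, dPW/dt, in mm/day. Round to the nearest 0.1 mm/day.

dPW/dt ≈ 39.2 mm/day

dPW/dt = E − P + C = 4.8 − 11.2 + (45.6) = 39.2 mm/day.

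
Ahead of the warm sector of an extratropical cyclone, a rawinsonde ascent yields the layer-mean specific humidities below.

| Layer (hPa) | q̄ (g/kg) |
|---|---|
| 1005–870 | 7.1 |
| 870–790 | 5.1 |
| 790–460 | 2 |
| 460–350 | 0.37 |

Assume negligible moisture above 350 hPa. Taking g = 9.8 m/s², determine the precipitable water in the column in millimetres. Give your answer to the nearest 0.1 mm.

PW ≈ 21.1 mm

Precipitable water is the column-integrated vapour mass per unit area: PW = (1/g) Σ q̄ Δp, with q in kg/kg and Δp in Pa (1 kg/m² of water = 1 mm).
Layer 1005–870 hPa: Δp = 135 hPa = 13500 Pa, q̄ = 0.0071 kg/kg → 0.0071 × 13500 / 9.8 = 9.78 mm
Layer 870–790 hPa: Δp = 80 hPa = 8000 Pa, q̄ = 0.0051 kg/kg → 0.0051 × 8000 / 9.8 = 4.16 mm
Layer 790–460 hPa: Δp = 330 hPa = 33000 Pa, q̄ = 0.002 kg/kg → 0.002 × 33000 / 9.8 = 6.73 mm
Layer 460–350 hPa: Δp = 110 hPa = 11000 Pa, q̄ = 0.00037 kg/kg → 0.00037 × 11000 / 9.8 = 0.42 mm
PW = 9.78 + 4.16 + 6.73 + 0.42 = 21.09 ≈ 21.1 mm.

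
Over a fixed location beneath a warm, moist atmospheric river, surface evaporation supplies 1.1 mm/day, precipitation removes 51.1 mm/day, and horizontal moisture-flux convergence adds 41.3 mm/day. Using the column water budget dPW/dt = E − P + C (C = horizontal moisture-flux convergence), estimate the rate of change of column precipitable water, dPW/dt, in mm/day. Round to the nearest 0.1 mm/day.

dPW/dt ≈ -8.7 mm/day

dPW/dt = E − P + C = 1.1 − 51.1 + (41.3) = -8.7 mm/day.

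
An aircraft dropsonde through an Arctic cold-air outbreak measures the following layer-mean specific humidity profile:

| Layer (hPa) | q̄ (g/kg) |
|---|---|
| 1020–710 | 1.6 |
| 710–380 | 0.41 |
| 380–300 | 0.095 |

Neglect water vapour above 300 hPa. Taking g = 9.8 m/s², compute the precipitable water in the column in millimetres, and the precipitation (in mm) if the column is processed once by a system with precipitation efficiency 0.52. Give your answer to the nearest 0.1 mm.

Precipitable water is the column-integrated vapour mass per unit area: PW = (1/g) Σ q̄ Δp, with q in kg/kg and Δp in Pa (1 kg/m² of water = 1 mm).
Layer 1020–710 hPa: Δp = 310 hPa = 31000 Pa, q̄ = 0.0016 kg/kg → 0.0016 × 31000 / 9.8 = 5.06 mm
Layer 710–380 hPa: Δp = 330 hPa = 33000 Pa, q̄ = 0.00041 kg/kg → 0.00041 × 33000 / 9.8 = 1.38 mm
Layer 380–300 hPa: Δp = 80 hPa = 8000 Pa, q̄ = 9.5e-05 kg/kg → 9.5e-05 × 8000 / 9.8 = 0.08 mm
PW = 5.06 + 1.38 + 0.08 = 6.52 ≈ 6.5 mm.
Precipitation = ε × PW = 0.52 × 6.5 = 3.4 mm.

PW ≈ 6.5 mm; precipitation ≈ 3.4 mm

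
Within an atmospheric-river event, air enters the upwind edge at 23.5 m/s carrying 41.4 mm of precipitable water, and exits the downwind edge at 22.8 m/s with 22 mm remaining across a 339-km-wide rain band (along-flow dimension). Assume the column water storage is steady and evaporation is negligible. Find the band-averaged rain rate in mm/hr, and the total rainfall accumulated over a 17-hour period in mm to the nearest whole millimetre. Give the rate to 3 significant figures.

R ≈ 5.00 mm/hr; total ≈ 85 mm

Column moisture flux per unit crosswind length is F = V × PW.
Inflow: F_in = 23.5 × 41.4 = 972.9 mm·m/s
Outflow: F_out = 22.8 × 22 = 501.6 mm·m/s
Steady-state rate R = (F_in − F_out)/L = (972.9 − 501.6) / 339000 m = 1.390e-03 mm/s.
R = 1.390e-03 × 3600 = 5.00 mm/hr.
Over 17 h: total = 5.00 × 17 = 85 mm.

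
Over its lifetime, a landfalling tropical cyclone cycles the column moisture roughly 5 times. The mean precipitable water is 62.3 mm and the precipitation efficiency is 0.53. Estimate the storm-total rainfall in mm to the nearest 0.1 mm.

Each cycle deposits ε × PW = 0.53 × 62.3 = 33.019 mm.
Over 5 cycles: 5 × 33.019 = 165.1 mm.

rainfall ≈ 165.1 mm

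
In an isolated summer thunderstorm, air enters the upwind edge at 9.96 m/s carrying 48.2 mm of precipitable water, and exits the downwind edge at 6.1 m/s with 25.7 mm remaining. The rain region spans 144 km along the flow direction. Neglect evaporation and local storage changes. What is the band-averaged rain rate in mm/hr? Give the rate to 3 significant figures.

R ≈ 8.08 mm/hr

Column moisture flux per unit crosswind length is F = V × PW.
Inflow: F_in = 9.96 × 48.2 = 480.072 mm·m/s
Outflow: F_out = 6.1 × 25.7 = 156.77 mm·m/s
Steady-state rate R = (F_in − F_out)/L = (480.072 − 156.77) / 144000 m = 2.245e-03 mm/s.
R = 2.245e-03 × 3600 = 8.08 mm/hr.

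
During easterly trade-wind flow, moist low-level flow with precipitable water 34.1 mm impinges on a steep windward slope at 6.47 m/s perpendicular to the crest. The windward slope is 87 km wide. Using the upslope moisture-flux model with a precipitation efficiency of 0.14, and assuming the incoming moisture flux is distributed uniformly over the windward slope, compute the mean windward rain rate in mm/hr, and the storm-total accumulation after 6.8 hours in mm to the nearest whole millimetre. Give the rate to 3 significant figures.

Incoming column moisture flux per unit ridge length: F = V × PW = 6.47 × 34.1 = 220.627 mm·m/s.
Spread over the 87 km slope with efficiency ε = 0.14: R = ε·F/W = 0.14 × 220.627 / 87000 m = 3.550e-04 mm/s.
R = 3.550e-04 × 3600 = 1.28 mm/hr.
Over 6.8 h: total = 1.28 × 6.8 = 8.704 ≈ 9 mm.

R ≈ 1.28 mm/hr; total ≈ 9 mm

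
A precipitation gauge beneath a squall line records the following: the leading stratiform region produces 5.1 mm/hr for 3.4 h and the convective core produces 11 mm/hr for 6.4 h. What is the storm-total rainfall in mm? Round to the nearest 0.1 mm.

total ≈ 87.7 mm

Total = Σ Rᵢ Δtᵢ = 5.1 × 3.4 + 11 × 6.4
      = 17.34 + 70.4 = 87.7 mm.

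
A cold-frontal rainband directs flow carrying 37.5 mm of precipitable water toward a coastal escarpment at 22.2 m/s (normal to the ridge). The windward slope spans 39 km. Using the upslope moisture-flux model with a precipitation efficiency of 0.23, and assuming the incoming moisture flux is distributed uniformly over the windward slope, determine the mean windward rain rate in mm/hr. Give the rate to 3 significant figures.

R ≈ 17.7 mm/hr

Incoming column moisture flux per unit ridge length: F = V × PW = 22.2 × 37.5 = 832.5 mm·m/s.
Spread over the 39 km slope with efficiency ε = 0.23: R = ε·F/W = 0.23 × 832.5 / 39000 m = 4.910e-03 mm/s.
R = 4.910e-03 × 3600 = 17.7 mm/hr.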